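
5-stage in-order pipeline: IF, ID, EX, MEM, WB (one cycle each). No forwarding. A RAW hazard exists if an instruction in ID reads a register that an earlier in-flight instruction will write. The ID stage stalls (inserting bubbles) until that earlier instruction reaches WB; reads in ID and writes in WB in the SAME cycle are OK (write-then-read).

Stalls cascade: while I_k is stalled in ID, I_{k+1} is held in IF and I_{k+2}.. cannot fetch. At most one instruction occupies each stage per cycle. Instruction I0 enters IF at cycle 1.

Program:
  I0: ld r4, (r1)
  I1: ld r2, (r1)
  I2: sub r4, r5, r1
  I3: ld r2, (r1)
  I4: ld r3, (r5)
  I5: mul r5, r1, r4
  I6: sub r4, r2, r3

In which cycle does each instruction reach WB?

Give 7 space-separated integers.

I0 ld r4 <- r1: IF@1 ID@2 stall=0 (-) EX@3 MEM@4 WB@5
I1 ld r2 <- r1: IF@2 ID@3 stall=0 (-) EX@4 MEM@5 WB@6
I2 sub r4 <- r5,r1: IF@3 ID@4 stall=0 (-) EX@5 MEM@6 WB@7
I3 ld r2 <- r1: IF@4 ID@5 stall=0 (-) EX@6 MEM@7 WB@8
I4 ld r3 <- r5: IF@5 ID@6 stall=0 (-) EX@7 MEM@8 WB@9
I5 mul r5 <- r1,r4: IF@6 ID@7 stall=0 (-) EX@8 MEM@9 WB@10
I6 sub r4 <- r2,r3: IF@7 ID@8 stall=1 (RAW on I4.r3 (WB@9)) EX@10 MEM@11 WB@12

Answer: 5 6 7 8 9 10 12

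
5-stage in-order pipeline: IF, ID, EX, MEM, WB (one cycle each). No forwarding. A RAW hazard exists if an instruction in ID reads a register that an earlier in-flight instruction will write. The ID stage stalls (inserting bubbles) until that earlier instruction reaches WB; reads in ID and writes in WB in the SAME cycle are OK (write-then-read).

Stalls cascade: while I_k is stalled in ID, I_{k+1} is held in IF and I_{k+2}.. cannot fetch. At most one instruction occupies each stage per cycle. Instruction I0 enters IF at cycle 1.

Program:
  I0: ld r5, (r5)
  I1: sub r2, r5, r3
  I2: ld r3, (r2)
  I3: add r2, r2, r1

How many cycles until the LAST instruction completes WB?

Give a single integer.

I0 ld r5 <- r5: IF@1 ID@2 stall=0 (-) EX@3 MEM@4 WB@5
I1 sub r2 <- r5,r3: IF@2 ID@3 stall=2 (RAW on I0.r5 (WB@5)) EX@6 MEM@7 WB@8
I2 ld r3 <- r2: IF@3 ID@6 stall=2 (RAW on I1.r2 (WB@8)) EX@9 MEM@10 WB@11
I3 add r2 <- r2,r1: IF@6 ID@9 stall=0 (-) EX@10 MEM@11 WB@12

Answer: 12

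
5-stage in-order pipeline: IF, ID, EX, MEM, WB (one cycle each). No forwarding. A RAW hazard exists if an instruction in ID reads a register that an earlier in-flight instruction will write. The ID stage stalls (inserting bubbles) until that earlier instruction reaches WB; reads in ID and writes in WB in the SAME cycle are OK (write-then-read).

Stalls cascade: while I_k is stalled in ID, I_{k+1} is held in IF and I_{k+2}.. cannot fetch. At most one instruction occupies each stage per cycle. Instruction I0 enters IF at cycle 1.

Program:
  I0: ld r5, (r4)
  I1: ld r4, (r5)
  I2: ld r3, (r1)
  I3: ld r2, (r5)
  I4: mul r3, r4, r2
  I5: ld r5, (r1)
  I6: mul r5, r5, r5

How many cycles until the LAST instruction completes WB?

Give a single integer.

Answer: 17

Derivation:
I0 ld r5 <- r4: IF@1 ID@2 stall=0 (-) EX@3 MEM@4 WB@5
I1 ld r4 <- r5: IF@2 ID@3 stall=2 (RAW on I0.r5 (WB@5)) EX@6 MEM@7 WB@8
I2 ld r3 <- r1: IF@3 ID@6 stall=0 (-) EX@7 MEM@8 WB@9
I3 ld r2 <- r5: IF@6 ID@7 stall=0 (-) EX@8 MEM@9 WB@10
I4 mul r3 <- r4,r2: IF@7 ID@8 stall=2 (RAW on I3.r2 (WB@10)) EX@11 MEM@12 WB@13
I5 ld r5 <- r1: IF@8 ID@11 stall=0 (-) EX@12 MEM@13 WB@14
I6 mul r5 <- r5,r5: IF@11 ID@12 stall=2 (RAW on I5.r5 (WB@14)) EX@15 MEM@16 WB@17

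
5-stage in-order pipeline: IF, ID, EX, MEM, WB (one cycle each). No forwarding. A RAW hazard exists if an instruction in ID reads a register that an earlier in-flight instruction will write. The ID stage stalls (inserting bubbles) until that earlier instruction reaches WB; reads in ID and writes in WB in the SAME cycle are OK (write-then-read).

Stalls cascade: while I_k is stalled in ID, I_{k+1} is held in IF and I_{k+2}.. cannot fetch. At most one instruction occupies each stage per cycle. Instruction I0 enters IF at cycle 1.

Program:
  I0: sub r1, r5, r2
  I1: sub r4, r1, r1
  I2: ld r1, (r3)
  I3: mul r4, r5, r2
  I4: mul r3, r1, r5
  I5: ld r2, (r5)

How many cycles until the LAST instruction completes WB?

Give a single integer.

Answer: 13

Derivation:
I0 sub r1 <- r5,r2: IF@1 ID@2 stall=0 (-) EX@3 MEM@4 WB@5
I1 sub r4 <- r1,r1: IF@2 ID@3 stall=2 (RAW on I0.r1 (WB@5)) EX@6 MEM@7 WB@8
I2 ld r1 <- r3: IF@3 ID@6 stall=0 (-) EX@7 MEM@8 WB@9
I3 mul r4 <- r5,r2: IF@6 ID@7 stall=0 (-) EX@8 MEM@9 WB@10
I4 mul r3 <- r1,r5: IF@7 ID@8 stall=1 (RAW on I2.r1 (WB@9)) EX@10 MEM@11 WB@12
I5 ld r2 <- r5: IF@8 ID@10 stall=0 (-) EX@11 MEM@12 WB@13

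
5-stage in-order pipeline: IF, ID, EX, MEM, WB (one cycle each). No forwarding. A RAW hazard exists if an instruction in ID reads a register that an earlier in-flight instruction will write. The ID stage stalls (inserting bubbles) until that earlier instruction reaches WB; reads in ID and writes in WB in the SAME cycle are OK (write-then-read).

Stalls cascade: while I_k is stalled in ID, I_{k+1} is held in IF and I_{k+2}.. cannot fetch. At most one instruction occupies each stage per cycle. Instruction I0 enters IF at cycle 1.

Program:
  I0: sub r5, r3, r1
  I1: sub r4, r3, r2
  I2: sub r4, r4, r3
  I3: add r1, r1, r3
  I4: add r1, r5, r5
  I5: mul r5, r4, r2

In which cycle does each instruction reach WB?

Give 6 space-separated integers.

I0 sub r5 <- r3,r1: IF@1 ID@2 stall=0 (-) EX@3 MEM@4 WB@5
I1 sub r4 <- r3,r2: IF@2 ID@3 stall=0 (-) EX@4 MEM@5 WB@6
I2 sub r4 <- r4,r3: IF@3 ID@4 stall=2 (RAW on I1.r4 (WB@6)) EX@7 MEM@8 WB@9
I3 add r1 <- r1,r3: IF@4 ID@7 stall=0 (-) EX@8 MEM@9 WB@10
I4 add r1 <- r5,r5: IF@7 ID@8 stall=0 (-) EX@9 MEM@10 WB@11
I5 mul r5 <- r4,r2: IF@8 ID@9 stall=0 (-) EX@10 MEM@11 WB@12

Answer: 5 6 9 10 11 12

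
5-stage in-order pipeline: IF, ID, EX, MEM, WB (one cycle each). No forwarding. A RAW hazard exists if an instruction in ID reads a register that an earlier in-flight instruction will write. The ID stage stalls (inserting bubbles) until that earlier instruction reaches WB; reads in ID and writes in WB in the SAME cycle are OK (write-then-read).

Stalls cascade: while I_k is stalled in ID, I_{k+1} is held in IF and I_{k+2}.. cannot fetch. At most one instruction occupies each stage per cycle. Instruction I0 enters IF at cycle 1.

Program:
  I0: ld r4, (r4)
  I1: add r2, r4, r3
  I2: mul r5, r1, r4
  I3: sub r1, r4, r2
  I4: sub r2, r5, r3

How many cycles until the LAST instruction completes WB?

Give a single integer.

Answer: 12

Derivation:
I0 ld r4 <- r4: IF@1 ID@2 stall=0 (-) EX@3 MEM@4 WB@5
I1 add r2 <- r4,r3: IF@2 ID@3 stall=2 (RAW on I0.r4 (WB@5)) EX@6 MEM@7 WB@8
I2 mul r5 <- r1,r4: IF@3 ID@6 stall=0 (-) EX@7 MEM@8 WB@9
I3 sub r1 <- r4,r2: IF@6 ID@7 stall=1 (RAW on I1.r2 (WB@8)) EX@9 MEM@10 WB@11
I4 sub r2 <- r5,r3: IF@7 ID@9 stall=0 (-) EX@10 MEM@11 WB@12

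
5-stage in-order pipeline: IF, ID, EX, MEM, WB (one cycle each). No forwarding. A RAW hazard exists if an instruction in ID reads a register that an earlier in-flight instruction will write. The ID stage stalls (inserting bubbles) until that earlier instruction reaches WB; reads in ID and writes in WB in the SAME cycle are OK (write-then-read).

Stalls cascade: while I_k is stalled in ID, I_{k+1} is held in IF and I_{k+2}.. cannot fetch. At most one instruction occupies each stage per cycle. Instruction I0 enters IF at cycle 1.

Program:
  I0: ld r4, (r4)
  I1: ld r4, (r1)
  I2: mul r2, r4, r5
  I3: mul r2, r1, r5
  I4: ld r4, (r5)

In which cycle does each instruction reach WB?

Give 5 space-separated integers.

Answer: 5 6 9 10 11

Derivation:
I0 ld r4 <- r4: IF@1 ID@2 stall=0 (-) EX@3 MEM@4 WB@5
I1 ld r4 <- r1: IF@2 ID@3 stall=0 (-) EX@4 MEM@5 WB@6
I2 mul r2 <- r4,r5: IF@3 ID@4 stall=2 (RAW on I1.r4 (WB@6)) EX@7 MEM@8 WB@9
I3 mul r2 <- r1,r5: IF@4 ID@7 stall=0 (-) EX@8 MEM@9 WB@10
I4 ld r4 <- r5: IF@7 ID@8 stall=0 (-) EX@9 MEM@10 WB@11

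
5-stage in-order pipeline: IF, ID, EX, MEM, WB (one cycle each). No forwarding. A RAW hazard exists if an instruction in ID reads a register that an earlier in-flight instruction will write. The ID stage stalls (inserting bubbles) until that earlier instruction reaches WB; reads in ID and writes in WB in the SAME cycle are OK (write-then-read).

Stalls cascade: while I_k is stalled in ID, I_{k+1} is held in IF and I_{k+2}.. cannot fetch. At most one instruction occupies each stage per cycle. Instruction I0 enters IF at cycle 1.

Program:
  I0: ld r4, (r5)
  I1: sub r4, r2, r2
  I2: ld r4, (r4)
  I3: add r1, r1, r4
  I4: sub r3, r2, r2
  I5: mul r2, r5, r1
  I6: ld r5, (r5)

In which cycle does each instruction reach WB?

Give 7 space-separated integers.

Answer: 5 6 9 12 13 15 16

Derivation:
I0 ld r4 <- r5: IF@1 ID@2 stall=0 (-) EX@3 MEM@4 WB@5
I1 sub r4 <- r2,r2: IF@2 ID@3 stall=0 (-) EX@4 MEM@5 WB@6
I2 ld r4 <- r4: IF@3 ID@4 stall=2 (RAW on I1.r4 (WB@6)) EX@7 MEM@8 WB@9
I3 add r1 <- r1,r4: IF@4 ID@7 stall=2 (RAW on I2.r4 (WB@9)) EX@10 MEM@11 WB@12
I4 sub r3 <- r2,r2: IF@7 ID@10 stall=0 (-) EX@11 MEM@12 WB@13
I5 mul r2 <- r5,r1: IF@10 ID@11 stall=1 (RAW on I3.r1 (WB@12)) EX@13 MEM@14 WB@15
I6 ld r5 <- r5: IF@11 ID@13 stall=0 (-) EX@14 MEM@15 WB@16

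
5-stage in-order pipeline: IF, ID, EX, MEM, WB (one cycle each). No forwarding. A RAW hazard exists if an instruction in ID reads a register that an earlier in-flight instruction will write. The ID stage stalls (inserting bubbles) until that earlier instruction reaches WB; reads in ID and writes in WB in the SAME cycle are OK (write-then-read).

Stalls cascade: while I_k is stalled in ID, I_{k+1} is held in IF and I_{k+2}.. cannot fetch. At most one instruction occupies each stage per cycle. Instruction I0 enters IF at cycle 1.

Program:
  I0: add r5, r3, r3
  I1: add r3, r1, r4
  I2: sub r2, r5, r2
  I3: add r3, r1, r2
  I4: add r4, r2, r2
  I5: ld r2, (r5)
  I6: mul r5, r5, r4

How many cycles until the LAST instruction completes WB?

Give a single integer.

Answer: 15

Derivation:
I0 add r5 <- r3,r3: IF@1 ID@2 stall=0 (-) EX@3 MEM@4 WB@5
I1 add r3 <- r1,r4: IF@2 ID@3 stall=0 (-) EX@4 MEM@5 WB@6
I2 sub r2 <- r5,r2: IF@3 ID@4 stall=1 (RAW on I0.r5 (WB@5)) EX@6 MEM@7 WB@8
I3 add r3 <- r1,r2: IF@4 ID@6 stall=2 (RAW on I2.r2 (WB@8)) EX@9 MEM@10 WB@11
I4 add r4 <- r2,r2: IF@6 ID@9 stall=0 (-) EX@10 MEM@11 WB@12
I5 ld r2 <- r5: IF@9 ID@10 stall=0 (-) EX@11 MEM@12 WB@13
I6 mul r5 <- r5,r4: IF@10 ID@11 stall=1 (RAW on I4.r4 (WB@12)) EX@13 MEM@14 WB@15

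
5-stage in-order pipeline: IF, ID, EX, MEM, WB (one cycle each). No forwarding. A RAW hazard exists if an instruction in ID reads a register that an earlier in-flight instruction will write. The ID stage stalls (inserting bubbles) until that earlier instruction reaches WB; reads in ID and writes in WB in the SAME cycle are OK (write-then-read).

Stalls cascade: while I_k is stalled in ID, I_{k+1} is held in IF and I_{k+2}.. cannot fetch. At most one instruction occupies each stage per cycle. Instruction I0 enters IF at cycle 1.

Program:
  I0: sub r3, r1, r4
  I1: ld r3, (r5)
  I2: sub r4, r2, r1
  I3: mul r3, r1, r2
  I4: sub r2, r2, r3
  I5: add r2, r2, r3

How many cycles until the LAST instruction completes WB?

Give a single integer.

Answer: 14

Derivation:
I0 sub r3 <- r1,r4: IF@1 ID@2 stall=0 (-) EX@3 MEM@4 WB@5
I1 ld r3 <- r5: IF@2 ID@3 stall=0 (-) EX@4 MEM@5 WB@6
I2 sub r4 <- r2,r1: IF@3 ID@4 stall=0 (-) EX@5 MEM@6 WB@7
I3 mul r3 <- r1,r2: IF@4 ID@5 stall=0 (-) EX@6 MEM@7 WB@8
I4 sub r2 <- r2,r3: IF@5 ID@6 stall=2 (RAW on I3.r3 (WB@8)) EX@9 MEM@10 WB@11
I5 add r2 <- r2,r3: IF@6 ID@9 stall=2 (RAW on I4.r2 (WB@11)) EX@12 MEM@13 WB@14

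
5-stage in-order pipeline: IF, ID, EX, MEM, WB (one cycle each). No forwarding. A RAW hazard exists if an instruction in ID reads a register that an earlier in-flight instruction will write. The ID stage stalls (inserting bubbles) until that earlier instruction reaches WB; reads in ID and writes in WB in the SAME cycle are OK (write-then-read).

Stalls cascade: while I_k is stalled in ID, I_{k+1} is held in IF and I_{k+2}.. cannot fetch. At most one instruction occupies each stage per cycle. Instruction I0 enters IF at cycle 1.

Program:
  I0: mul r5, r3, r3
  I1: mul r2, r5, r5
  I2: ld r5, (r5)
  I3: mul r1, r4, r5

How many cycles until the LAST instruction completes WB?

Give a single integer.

Answer: 12

Derivation:
I0 mul r5 <- r3,r3: IF@1 ID@2 stall=0 (-) EX@3 MEM@4 WB@5
I1 mul r2 <- r5,r5: IF@2 ID@3 stall=2 (RAW on I0.r5 (WB@5)) EX@6 MEM@7 WB@8
I2 ld r5 <- r5: IF@3 ID@6 stall=0 (-) EX@7 MEM@8 WB@9
I3 mul r1 <- r4,r5: IF@6 ID@7 stall=2 (RAW on I2.r5 (WB@9)) EX@10 MEM@11 WB@12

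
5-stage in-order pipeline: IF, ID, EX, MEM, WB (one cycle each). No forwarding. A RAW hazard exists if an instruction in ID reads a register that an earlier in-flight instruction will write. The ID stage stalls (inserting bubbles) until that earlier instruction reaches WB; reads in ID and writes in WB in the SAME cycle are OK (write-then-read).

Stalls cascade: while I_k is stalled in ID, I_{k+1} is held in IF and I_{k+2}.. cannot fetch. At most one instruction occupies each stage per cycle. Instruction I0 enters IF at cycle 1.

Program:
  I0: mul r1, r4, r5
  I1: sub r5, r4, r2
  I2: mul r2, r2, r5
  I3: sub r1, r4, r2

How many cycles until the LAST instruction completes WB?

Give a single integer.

I0 mul r1 <- r4,r5: IF@1 ID@2 stall=0 (-) EX@3 MEM@4 WB@5
I1 sub r5 <- r4,r2: IF@2 ID@3 stall=0 (-) EX@4 MEM@5 WB@6
I2 mul r2 <- r2,r5: IF@3 ID@4 stall=2 (RAW on I1.r5 (WB@6)) EX@7 MEM@8 WB@9
I3 sub r1 <- r4,r2: IF@4 ID@7 stall=2 (RAW on I2.r2 (WB@9)) EX@10 MEM@11 WB@12

Answer: 12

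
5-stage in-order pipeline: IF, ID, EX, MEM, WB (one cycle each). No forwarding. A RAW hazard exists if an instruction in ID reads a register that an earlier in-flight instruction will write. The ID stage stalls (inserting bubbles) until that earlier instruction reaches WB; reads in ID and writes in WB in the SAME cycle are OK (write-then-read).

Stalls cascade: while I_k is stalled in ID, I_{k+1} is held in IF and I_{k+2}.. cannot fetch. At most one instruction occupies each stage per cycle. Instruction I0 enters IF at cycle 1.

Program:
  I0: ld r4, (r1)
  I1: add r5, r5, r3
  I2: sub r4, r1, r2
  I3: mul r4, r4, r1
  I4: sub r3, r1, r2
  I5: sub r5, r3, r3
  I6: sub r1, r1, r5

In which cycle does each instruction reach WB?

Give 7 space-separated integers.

I0 ld r4 <- r1: IF@1 ID@2 stall=0 (-) EX@3 MEM@4 WB@5
I1 add r5 <- r5,r3: IF@2 ID@3 stall=0 (-) EX@4 MEM@5 WB@6
I2 sub r4 <- r1,r2: IF@3 ID@4 stall=0 (-) EX@5 MEM@6 WB@7
I3 mul r4 <- r4,r1: IF@4 ID@5 stall=2 (RAW on I2.r4 (WB@7)) EX@8 MEM@9 WB@10
I4 sub r3 <- r1,r2: IF@5 ID@8 stall=0 (-) EX@9 MEM@10 WB@11
I5 sub r5 <- r3,r3: IF@8 ID@9 stall=2 (RAW on I4.r3 (WB@11)) EX@12 MEM@13 WB@14
I6 sub r1 <- r1,r5: IF@9 ID@12 stall=2 (RAW on I5.r5 (WB@14)) EX@15 MEM@16 WB@17

Answer: 5 6 7 10 11 14 17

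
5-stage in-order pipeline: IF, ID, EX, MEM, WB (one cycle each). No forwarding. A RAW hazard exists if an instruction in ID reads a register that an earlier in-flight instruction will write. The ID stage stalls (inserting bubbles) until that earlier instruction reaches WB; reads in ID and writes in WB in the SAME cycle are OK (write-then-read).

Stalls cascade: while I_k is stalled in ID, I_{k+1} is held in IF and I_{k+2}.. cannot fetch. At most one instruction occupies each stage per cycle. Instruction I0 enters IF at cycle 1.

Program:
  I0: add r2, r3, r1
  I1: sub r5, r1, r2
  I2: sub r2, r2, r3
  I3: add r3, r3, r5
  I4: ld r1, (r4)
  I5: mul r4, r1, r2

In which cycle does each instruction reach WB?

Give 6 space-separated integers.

I0 add r2 <- r3,r1: IF@1 ID@2 stall=0 (-) EX@3 MEM@4 WB@5
I1 sub r5 <- r1,r2: IF@2 ID@3 stall=2 (RAW on I0.r2 (WB@5)) EX@6 MEM@7 WB@8
I2 sub r2 <- r2,r3: IF@3 ID@6 stall=0 (-) EX@7 MEM@8 WB@9
I3 add r3 <- r3,r5: IF@6 ID@7 stall=1 (RAW on I1.r5 (WB@8)) EX@9 MEM@10 WB@11
I4 ld r1 <- r4: IF@7 ID@9 stall=0 (-) EX@10 MEM@11 WB@12
I5 mul r4 <- r1,r2: IF@9 ID@10 stall=2 (RAW on I4.r1 (WB@12)) EX@13 MEM@14 WB@15

Answer: 5 8 9 11 12 15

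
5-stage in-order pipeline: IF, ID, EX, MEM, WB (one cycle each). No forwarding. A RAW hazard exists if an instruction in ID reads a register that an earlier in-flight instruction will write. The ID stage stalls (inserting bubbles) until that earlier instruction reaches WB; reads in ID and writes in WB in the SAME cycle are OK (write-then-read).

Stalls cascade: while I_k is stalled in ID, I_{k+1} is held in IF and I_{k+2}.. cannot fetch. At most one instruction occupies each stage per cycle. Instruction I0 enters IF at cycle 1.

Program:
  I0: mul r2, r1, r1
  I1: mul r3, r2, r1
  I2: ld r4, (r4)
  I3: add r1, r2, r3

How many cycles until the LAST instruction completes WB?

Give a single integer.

I0 mul r2 <- r1,r1: IF@1 ID@2 stall=0 (-) EX@3 MEM@4 WB@5
I1 mul r3 <- r2,r1: IF@2 ID@3 stall=2 (RAW on I0.r2 (WB@5)) EX@6 MEM@7 WB@8
I2 ld r4 <- r4: IF@3 ID@6 stall=0 (-) EX@7 MEM@8 WB@9
I3 add r1 <- r2,r3: IF@6 ID@7 stall=1 (RAW on I1.r3 (WB@8)) EX@9 MEM@10 WB@11

Answer: 11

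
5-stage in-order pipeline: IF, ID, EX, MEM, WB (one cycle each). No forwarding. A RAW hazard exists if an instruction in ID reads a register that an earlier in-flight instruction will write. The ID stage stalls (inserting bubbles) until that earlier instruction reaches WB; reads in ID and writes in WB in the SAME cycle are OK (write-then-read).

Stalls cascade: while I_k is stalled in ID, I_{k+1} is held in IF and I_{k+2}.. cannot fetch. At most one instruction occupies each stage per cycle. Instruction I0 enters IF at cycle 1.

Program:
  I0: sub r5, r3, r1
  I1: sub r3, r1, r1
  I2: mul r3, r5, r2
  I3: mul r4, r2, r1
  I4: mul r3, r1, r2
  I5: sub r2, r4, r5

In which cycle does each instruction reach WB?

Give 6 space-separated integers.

Answer: 5 6 8 9 10 12

Derivation:
I0 sub r5 <- r3,r1: IF@1 ID@2 stall=0 (-) EX@3 MEM@4 WB@5
I1 sub r3 <- r1,r1: IF@2 ID@3 stall=0 (-) EX@4 MEM@5 WB@6
I2 mul r3 <- r5,r2: IF@3 ID@4 stall=1 (RAW on I0.r5 (WB@5)) EX@6 MEM@7 WB@8
I3 mul r4 <- r2,r1: IF@4 ID@6 stall=0 (-) EX@7 MEM@8 WB@9
I4 mul r3 <- r1,r2: IF@6 ID@7 stall=0 (-) EX@8 MEM@9 WB@10
I5 sub r2 <- r4,r5: IF@7 ID@8 stall=1 (RAW on I3.r4 (WB@9)) EX@10 MEM@11 WB@12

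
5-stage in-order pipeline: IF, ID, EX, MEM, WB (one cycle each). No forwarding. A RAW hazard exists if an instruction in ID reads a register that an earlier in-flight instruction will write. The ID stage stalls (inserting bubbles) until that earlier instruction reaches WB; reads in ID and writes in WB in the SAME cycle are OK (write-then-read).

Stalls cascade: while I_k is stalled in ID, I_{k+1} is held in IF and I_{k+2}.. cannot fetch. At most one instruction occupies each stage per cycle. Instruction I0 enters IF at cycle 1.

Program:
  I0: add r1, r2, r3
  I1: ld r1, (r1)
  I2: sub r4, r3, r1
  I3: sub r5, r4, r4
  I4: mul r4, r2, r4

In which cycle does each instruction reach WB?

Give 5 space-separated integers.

I0 add r1 <- r2,r3: IF@1 ID@2 stall=0 (-) EX@3 MEM@4 WB@5
I1 ld r1 <- r1: IF@2 ID@3 stall=2 (RAW on I0.r1 (WB@5)) EX@6 MEM@7 WB@8
I2 sub r4 <- r3,r1: IF@3 ID@6 stall=2 (RAW on I1.r1 (WB@8)) EX@9 MEM@10 WB@11
I3 sub r5 <- r4,r4: IF@6 ID@9 stall=2 (RAW on I2.r4 (WB@11)) EX@12 MEM@13 WB@14
I4 mul r4 <- r2,r4: IF@9 ID@12 stall=0 (-) EX@13 MEM@14 WB@15

Answer: 5 8 11 14 15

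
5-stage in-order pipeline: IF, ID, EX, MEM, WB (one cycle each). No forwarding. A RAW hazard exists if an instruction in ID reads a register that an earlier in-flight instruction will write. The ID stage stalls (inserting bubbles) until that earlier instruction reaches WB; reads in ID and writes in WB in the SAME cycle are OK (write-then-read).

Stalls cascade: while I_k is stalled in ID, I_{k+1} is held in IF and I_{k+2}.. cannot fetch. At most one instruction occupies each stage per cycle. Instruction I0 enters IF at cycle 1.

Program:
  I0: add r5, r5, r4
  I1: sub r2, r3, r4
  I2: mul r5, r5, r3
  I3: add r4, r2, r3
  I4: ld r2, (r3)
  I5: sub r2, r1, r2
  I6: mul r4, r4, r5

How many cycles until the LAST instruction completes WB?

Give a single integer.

I0 add r5 <- r5,r4: IF@1 ID@2 stall=0 (-) EX@3 MEM@4 WB@5
I1 sub r2 <- r3,r4: IF@2 ID@3 stall=0 (-) EX@4 MEM@5 WB@6
I2 mul r5 <- r5,r3: IF@3 ID@4 stall=1 (RAW on I0.r5 (WB@5)) EX@6 MEM@7 WB@8
I3 add r4 <- r2,r3: IF@4 ID@6 stall=0 (-) EX@7 MEM@8 WB@9
I4 ld r2 <- r3: IF@6 ID@7 stall=0 (-) EX@8 MEM@9 WB@10
I5 sub r2 <- r1,r2: IF@7 ID@8 stall=2 (RAW on I4.r2 (WB@10)) EX@11 MEM@12 WB@13
I6 mul r4 <- r4,r5: IF@8 ID@11 stall=0 (-) EX@12 MEM@13 WB@14

Answer: 14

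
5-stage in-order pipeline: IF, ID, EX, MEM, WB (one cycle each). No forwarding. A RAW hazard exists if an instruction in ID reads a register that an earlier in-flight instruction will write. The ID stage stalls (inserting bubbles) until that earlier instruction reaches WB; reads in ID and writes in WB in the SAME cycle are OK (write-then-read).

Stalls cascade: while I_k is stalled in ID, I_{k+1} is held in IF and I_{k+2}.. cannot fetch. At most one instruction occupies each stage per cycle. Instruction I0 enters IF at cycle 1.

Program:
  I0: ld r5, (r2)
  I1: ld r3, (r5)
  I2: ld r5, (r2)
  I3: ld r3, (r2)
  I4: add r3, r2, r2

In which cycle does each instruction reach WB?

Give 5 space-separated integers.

I0 ld r5 <- r2: IF@1 ID@2 stall=0 (-) EX@3 MEM@4 WB@5
I1 ld r3 <- r5: IF@2 ID@3 stall=2 (RAW on I0.r5 (WB@5)) EX@6 MEM@7 WB@8
I2 ld r5 <- r2: IF@3 ID@6 stall=0 (-) EX@7 MEM@8 WB@9
I3 ld r3 <- r2: IF@6 ID@7 stall=0 (-) EX@8 MEM@9 WB@10
I4 add r3 <- r2,r2: IF@7 ID@8 stall=0 (-) EX@9 MEM@10 WB@11

Answer: 5 8 9 10 11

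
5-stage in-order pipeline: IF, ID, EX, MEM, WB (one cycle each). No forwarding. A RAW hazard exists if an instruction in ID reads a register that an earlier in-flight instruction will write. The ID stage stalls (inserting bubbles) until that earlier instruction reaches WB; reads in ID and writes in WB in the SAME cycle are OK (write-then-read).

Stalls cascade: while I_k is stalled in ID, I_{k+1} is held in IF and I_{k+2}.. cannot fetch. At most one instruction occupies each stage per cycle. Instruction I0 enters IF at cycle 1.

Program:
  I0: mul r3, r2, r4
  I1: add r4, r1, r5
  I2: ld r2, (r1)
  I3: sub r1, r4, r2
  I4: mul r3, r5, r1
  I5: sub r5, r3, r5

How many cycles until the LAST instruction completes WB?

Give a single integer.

Answer: 16

Derivation:
I0 mul r3 <- r2,r4: IF@1 ID@2 stall=0 (-) EX@3 MEM@4 WB@5
I1 add r4 <- r1,r5: IF@2 ID@3 stall=0 (-) EX@4 MEM@5 WB@6
I2 ld r2 <- r1: IF@3 ID@4 stall=0 (-) EX@5 MEM@6 WB@7
I3 sub r1 <- r4,r2: IF@4 ID@5 stall=2 (RAW on I2.r2 (WB@7)) EX@8 MEM@9 WB@10
I4 mul r3 <- r5,r1: IF@5 ID@8 stall=2 (RAW on I3.r1 (WB@10)) EX@11 MEM@12 WB@13
I5 sub r5 <- r3,r5: IF@8 ID@11 stall=2 (RAW on I4.r3 (WB@13)) EX@14 MEM@15 WB@16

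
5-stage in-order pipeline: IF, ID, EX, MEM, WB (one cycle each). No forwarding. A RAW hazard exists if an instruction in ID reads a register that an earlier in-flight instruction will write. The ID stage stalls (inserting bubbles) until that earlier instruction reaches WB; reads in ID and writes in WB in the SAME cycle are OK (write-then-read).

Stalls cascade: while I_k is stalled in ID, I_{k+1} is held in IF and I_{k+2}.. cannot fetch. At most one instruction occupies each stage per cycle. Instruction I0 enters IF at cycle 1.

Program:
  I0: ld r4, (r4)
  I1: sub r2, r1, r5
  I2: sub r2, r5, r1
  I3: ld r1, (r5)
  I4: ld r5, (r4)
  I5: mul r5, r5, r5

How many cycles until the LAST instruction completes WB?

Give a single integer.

Answer: 12

Derivation:
I0 ld r4 <- r4: IF@1 ID@2 stall=0 (-) EX@3 MEM@4 WB@5
I1 sub r2 <- r1,r5: IF@2 ID@3 stall=0 (-) EX@4 MEM@5 WB@6
I2 sub r2 <- r5,r1: IF@3 ID@4 stall=0 (-) EX@5 MEM@6 WB@7
I3 ld r1 <- r5: IF@4 ID@5 stall=0 (-) EX@6 MEM@7 WB@8
I4 ld r5 <- r4: IF@5 ID@6 stall=0 (-) EX@7 MEM@8 WB@9
I5 mul r5 <- r5,r5: IF@6 ID@7 stall=2 (RAW on I4.r5 (WB@9)) EX@10 MEM@11 WB@12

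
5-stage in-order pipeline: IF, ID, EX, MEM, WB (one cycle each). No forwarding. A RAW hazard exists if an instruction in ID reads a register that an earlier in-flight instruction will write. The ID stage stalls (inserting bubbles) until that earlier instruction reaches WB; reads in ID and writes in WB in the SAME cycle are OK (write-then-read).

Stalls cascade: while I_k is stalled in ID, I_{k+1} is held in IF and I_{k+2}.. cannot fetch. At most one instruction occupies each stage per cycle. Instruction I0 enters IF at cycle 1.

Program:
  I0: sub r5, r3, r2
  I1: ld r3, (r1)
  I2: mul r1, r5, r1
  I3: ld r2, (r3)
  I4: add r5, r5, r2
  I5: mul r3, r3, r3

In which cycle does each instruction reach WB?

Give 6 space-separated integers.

Answer: 5 6 8 9 12 13

Derivation:
I0 sub r5 <- r3,r2: IF@1 ID@2 stall=0 (-) EX@3 MEM@4 WB@5
I1 ld r3 <- r1: IF@2 ID@3 stall=0 (-) EX@4 MEM@5 WB@6
I2 mul r1 <- r5,r1: IF@3 ID@4 stall=1 (RAW on I0.r5 (WB@5)) EX@6 MEM@7 WB@8
I3 ld r2 <- r3: IF@4 ID@6 stall=0 (-) EX@7 MEM@8 WB@9
I4 add r5 <- r5,r2: IF@6 ID@7 stall=2 (RAW on I3.r2 (WB@9)) EX@10 MEM@11 WB@12
I5 mul r3 <- r3,r3: IF@7 ID@10 stall=0 (-) EX@11 MEM@12 WB@13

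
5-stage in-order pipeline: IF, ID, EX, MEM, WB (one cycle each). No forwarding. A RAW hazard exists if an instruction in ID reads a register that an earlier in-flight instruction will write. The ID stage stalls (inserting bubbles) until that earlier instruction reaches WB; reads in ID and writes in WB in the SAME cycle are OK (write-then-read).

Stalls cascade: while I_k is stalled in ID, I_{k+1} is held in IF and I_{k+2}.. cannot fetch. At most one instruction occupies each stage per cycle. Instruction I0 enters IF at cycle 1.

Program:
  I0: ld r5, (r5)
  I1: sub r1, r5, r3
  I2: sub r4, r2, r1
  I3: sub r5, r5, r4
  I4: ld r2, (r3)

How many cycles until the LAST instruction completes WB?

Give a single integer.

Answer: 15

Derivation:
I0 ld r5 <- r5: IF@1 ID@2 stall=0 (-) EX@3 MEM@4 WB@5
I1 sub r1 <- r5,r3: IF@2 ID@3 stall=2 (RAW on I0.r5 (WB@5)) EX@6 MEM@7 WB@8
I2 sub r4 <- r2,r1: IF@3 ID@6 stall=2 (RAW on I1.r1 (WB@8)) EX@9 MEM@10 WB@11
I3 sub r5 <- r5,r4: IF@6 ID@9 stall=2 (RAW on I2.r4 (WB@11)) EX@12 MEM@13 WB@14
I4 ld r2 <- r3: IF@9 ID@12 stall=0 (-) EX@13 MEM@14 WB@15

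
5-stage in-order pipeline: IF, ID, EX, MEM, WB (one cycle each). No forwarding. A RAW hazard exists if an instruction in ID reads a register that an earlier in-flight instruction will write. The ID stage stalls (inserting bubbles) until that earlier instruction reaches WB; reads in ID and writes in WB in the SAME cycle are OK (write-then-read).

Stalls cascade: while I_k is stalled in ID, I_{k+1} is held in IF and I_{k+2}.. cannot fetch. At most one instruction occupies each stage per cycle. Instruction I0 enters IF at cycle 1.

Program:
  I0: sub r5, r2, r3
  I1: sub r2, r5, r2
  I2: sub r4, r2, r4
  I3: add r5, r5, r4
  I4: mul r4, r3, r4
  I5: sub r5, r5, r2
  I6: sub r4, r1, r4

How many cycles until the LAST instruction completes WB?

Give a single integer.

I0 sub r5 <- r2,r3: IF@1 ID@2 stall=0 (-) EX@3 MEM@4 WB@5
I1 sub r2 <- r5,r2: IF@2 ID@3 stall=2 (RAW on I0.r5 (WB@5)) EX@6 MEM@7 WB@8
I2 sub r4 <- r2,r4: IF@3 ID@6 stall=2 (RAW on I1.r2 (WB@8)) EX@9 MEM@10 WB@11
I3 add r5 <- r5,r4: IF@6 ID@9 stall=2 (RAW on I2.r4 (WB@11)) EX@12 MEM@13 WB@14
I4 mul r4 <- r3,r4: IF@9 ID@12 stall=0 (-) EX@13 MEM@14 WB@15
I5 sub r5 <- r5,r2: IF@12 ID@13 stall=1 (RAW on I3.r5 (WB@14)) EX@15 MEM@16 WB@17
I6 sub r4 <- r1,r4: IF@13 ID@15 stall=0 (-) EX@16 MEM@17 WB@18

Answer: 18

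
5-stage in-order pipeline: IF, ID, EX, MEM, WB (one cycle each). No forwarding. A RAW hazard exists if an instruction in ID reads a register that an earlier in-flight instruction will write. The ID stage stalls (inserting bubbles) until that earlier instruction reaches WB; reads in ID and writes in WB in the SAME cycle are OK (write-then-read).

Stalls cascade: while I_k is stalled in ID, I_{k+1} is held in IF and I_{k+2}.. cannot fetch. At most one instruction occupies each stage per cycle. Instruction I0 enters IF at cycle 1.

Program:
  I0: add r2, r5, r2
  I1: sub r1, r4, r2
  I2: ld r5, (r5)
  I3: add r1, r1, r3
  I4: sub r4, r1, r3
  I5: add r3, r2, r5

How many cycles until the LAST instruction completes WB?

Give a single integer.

I0 add r2 <- r5,r2: IF@1 ID@2 stall=0 (-) EX@3 MEM@4 WB@5
I1 sub r1 <- r4,r2: IF@2 ID@3 stall=2 (RAW on I0.r2 (WB@5)) EX@6 MEM@7 WB@8
I2 ld r5 <- r5: IF@3 ID@6 stall=0 (-) EX@7 MEM@8 WB@9
I3 add r1 <- r1,r3: IF@6 ID@7 stall=1 (RAW on I1.r1 (WB@8)) EX@9 MEM@10 WB@11
I4 sub r4 <- r1,r3: IF@7 ID@9 stall=2 (RAW on I3.r1 (WB@11)) EX@12 MEM@13 WB@14
I5 add r3 <- r2,r5: IF@9 ID@12 stall=0 (-) EX@13 MEM@14 WB@15

Answer: 15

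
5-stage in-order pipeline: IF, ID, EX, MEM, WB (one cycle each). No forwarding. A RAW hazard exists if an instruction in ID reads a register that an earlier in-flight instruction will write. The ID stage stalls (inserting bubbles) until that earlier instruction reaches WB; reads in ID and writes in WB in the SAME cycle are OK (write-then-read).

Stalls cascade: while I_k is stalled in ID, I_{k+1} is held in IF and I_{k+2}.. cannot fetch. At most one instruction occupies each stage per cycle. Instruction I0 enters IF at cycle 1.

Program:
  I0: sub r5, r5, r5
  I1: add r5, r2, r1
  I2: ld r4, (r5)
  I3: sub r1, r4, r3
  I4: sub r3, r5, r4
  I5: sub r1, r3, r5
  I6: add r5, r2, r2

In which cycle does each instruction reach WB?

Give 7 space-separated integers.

I0 sub r5 <- r5,r5: IF@1 ID@2 stall=0 (-) EX@3 MEM@4 WB@5
I1 add r5 <- r2,r1: IF@2 ID@3 stall=0 (-) EX@4 MEM@5 WB@6
I2 ld r4 <- r5: IF@3 ID@4 stall=2 (RAW on I1.r5 (WB@6)) EX@7 MEM@8 WB@9
I3 sub r1 <- r4,r3: IF@4 ID@7 stall=2 (RAW on I2.r4 (WB@9)) EX@10 MEM@11 WB@12
I4 sub r3 <- r5,r4: IF@7 ID@10 stall=0 (-) EX@11 MEM@12 WB@13
I5 sub r1 <- r3,r5: IF@10 ID@11 stall=2 (RAW on I4.r3 (WB@13)) EX@14 MEM@15 WB@16
I6 add r5 <- r2,r2: IF@11 ID@14 stall=0 (-) EX@15 MEM@16 WB@17

Answer: 5 6 9 12 13 16 17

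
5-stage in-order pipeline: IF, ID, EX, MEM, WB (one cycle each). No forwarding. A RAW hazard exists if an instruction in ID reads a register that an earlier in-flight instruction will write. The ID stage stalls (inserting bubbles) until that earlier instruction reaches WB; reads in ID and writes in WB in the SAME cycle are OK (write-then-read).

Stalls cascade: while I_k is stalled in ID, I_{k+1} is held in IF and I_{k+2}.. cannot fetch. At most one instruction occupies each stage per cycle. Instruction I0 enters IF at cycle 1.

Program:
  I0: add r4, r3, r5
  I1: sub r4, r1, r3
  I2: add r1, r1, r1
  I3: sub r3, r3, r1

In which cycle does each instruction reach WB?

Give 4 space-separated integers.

I0 add r4 <- r3,r5: IF@1 ID@2 stall=0 (-) EX@3 MEM@4 WB@5
I1 sub r4 <- r1,r3: IF@2 ID@3 stall=0 (-) EX@4 MEM@5 WB@6
I2 add r1 <- r1,r1: IF@3 ID@4 stall=0 (-) EX@5 MEM@6 WB@7
I3 sub r3 <- r3,r1: IF@4 ID@5 stall=2 (RAW on I2.r1 (WB@7)) EX@8 MEM@9 WB@10

Answer: 5 6 7 10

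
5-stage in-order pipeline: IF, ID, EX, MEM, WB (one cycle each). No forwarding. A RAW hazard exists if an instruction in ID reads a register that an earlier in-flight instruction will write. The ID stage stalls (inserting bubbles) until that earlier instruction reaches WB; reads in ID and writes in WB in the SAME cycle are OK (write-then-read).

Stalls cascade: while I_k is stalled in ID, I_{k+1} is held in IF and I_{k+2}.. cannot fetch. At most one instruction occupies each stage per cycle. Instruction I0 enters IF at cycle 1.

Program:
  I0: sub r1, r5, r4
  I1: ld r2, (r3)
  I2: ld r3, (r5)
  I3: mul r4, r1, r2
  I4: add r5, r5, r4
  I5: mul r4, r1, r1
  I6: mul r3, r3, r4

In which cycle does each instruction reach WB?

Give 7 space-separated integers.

I0 sub r1 <- r5,r4: IF@1 ID@2 stall=0 (-) EX@3 MEM@4 WB@5
I1 ld r2 <- r3: IF@2 ID@3 stall=0 (-) EX@4 MEM@5 WB@6
I2 ld r3 <- r5: IF@3 ID@4 stall=0 (-) EX@5 MEM@6 WB@7
I3 mul r4 <- r1,r2: IF@4 ID@5 stall=1 (RAW on I1.r2 (WB@6)) EX@7 MEM@8 WB@9
I4 add r5 <- r5,r4: IF@5 ID@7 stall=2 (RAW on I3.r4 (WB@9)) EX@10 MEM@11 WB@12
I5 mul r4 <- r1,r1: IF@7 ID@10 stall=0 (-) EX@11 MEM@12 WB@13
I6 mul r3 <- r3,r4: IF@10 ID@11 stall=2 (RAW on I5.r4 (WB@13)) EX@14 MEM@15 WB@16

Answer: 5 6 7 9 12 13 16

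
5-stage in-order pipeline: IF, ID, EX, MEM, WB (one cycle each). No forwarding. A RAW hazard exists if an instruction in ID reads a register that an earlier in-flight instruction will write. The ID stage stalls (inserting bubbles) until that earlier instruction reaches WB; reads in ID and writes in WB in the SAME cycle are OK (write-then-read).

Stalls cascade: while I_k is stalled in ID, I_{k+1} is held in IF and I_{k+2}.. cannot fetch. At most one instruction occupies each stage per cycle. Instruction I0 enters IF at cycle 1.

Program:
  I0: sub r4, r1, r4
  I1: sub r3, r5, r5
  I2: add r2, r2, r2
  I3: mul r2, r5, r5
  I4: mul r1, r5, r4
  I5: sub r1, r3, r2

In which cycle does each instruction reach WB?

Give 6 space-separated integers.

Answer: 5 6 7 8 9 11

Derivation:
I0 sub r4 <- r1,r4: IF@1 ID@2 stall=0 (-) EX@3 MEM@4 WB@5
I1 sub r3 <- r5,r5: IF@2 ID@3 stall=0 (-) EX@4 MEM@5 WB@6
I2 add r2 <- r2,r2: IF@3 ID@4 stall=0 (-) EX@5 MEM@6 WB@7
I3 mul r2 <- r5,r5: IF@4 ID@5 stall=0 (-) EX@6 MEM@7 WB@8
I4 mul r1 <- r5,r4: IF@5 ID@6 stall=0 (-) EX@7 MEM@8 WB@9
I5 sub r1 <- r3,r2: IF@6 ID@7 stall=1 (RAW on I3.r2 (WB@8)) EX@9 MEM@10 WB@11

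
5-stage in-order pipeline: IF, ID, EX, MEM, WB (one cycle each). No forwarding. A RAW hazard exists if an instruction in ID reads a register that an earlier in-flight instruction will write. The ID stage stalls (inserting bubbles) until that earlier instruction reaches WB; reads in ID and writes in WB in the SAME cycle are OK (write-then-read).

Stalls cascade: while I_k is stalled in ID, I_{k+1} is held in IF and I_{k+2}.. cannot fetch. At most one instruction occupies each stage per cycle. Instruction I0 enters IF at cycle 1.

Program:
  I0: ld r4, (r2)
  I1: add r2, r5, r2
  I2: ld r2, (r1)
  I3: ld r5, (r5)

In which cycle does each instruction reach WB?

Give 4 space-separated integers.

Answer: 5 6 7 8

Derivation:
I0 ld r4 <- r2: IF@1 ID@2 stall=0 (-) EX@3 MEM@4 WB@5
I1 add r2 <- r5,r2: IF@2 ID@3 stall=0 (-) EX@4 MEM@5 WB@6
I2 ld r2 <- r1: IF@3 ID@4 stall=0 (-) EX@5 MEM@6 WB@7
I3 ld r5 <- r5: IF@4 ID@5 stall=0 (-) EX@6 MEM@7 WB@8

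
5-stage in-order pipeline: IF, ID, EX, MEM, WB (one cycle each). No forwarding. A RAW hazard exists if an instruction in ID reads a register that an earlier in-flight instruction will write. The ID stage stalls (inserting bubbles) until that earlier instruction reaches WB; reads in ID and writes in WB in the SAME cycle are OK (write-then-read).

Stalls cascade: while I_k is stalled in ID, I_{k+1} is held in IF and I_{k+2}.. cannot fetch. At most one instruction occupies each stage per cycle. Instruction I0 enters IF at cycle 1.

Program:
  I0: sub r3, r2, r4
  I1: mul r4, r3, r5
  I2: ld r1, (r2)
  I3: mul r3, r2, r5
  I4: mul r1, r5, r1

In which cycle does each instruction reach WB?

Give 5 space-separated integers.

Answer: 5 8 9 10 12

Derivation:
I0 sub r3 <- r2,r4: IF@1 ID@2 stall=0 (-) EX@3 MEM@4 WB@5
I1 mul r4 <- r3,r5: IF@2 ID@3 stall=2 (RAW on I0.r3 (WB@5)) EX@6 MEM@7 WB@8
I2 ld r1 <- r2: IF@3 ID@6 stall=0 (-) EX@7 MEM@8 WB@9
I3 mul r3 <- r2,r5: IF@6 ID@7 stall=0 (-) EX@8 MEM@9 WB@10
I4 mul r1 <- r5,r1: IF@7 ID@8 stall=1 (RAW on I2.r1 (WB@9)) EX@10 MEM@11 WB@12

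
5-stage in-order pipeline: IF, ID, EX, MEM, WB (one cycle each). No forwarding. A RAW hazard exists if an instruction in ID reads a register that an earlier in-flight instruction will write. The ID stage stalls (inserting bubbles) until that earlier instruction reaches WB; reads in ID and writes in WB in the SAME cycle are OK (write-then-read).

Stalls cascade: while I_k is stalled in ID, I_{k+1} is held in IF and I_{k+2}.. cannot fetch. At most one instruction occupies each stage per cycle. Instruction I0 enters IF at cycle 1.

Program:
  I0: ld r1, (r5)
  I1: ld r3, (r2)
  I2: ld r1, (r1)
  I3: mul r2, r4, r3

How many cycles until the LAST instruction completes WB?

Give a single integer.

I0 ld r1 <- r5: IF@1 ID@2 stall=0 (-) EX@3 MEM@4 WB@5
I1 ld r3 <- r2: IF@2 ID@3 stall=0 (-) EX@4 MEM@5 WB@6
I2 ld r1 <- r1: IF@3 ID@4 stall=1 (RAW on I0.r1 (WB@5)) EX@6 MEM@7 WB@8
I3 mul r2 <- r4,r3: IF@4 ID@6 stall=0 (-) EX@7 MEM@8 WB@9

Answer: 9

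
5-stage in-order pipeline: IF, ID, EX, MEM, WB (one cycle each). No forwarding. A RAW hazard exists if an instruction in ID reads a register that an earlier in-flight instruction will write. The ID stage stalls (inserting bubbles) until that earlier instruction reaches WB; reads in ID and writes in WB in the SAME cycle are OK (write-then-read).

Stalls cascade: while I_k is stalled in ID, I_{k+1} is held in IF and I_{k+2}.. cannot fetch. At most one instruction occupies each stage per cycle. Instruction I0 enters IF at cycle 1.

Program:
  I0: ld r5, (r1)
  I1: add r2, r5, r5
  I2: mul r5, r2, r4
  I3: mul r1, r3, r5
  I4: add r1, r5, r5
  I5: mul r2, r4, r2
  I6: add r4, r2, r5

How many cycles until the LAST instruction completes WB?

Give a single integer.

I0 ld r5 <- r1: IF@1 ID@2 stall=0 (-) EX@3 MEM@4 WB@5
I1 add r2 <- r5,r5: IF@2 ID@3 stall=2 (RAW on I0.r5 (WB@5)) EX@6 MEM@7 WB@8
I2 mul r5 <- r2,r4: IF@3 ID@6 stall=2 (RAW on I1.r2 (WB@8)) EX@9 MEM@10 WB@11
I3 mul r1 <- r3,r5: IF@6 ID@9 stall=2 (RAW on I2.r5 (WB@11)) EX@12 MEM@13 WB@14
I4 add r1 <- r5,r5: IF@9 ID@12 stall=0 (-) EX@13 MEM@14 WB@15
I5 mul r2 <- r4,r2: IF@12 ID@13 stall=0 (-) EX@14 MEM@15 WB@16
I6 add r4 <- r2,r5: IF@13 ID@14 stall=2 (RAW on I5.r2 (WB@16)) EX@17 MEM@18 WB@19

Answer: 19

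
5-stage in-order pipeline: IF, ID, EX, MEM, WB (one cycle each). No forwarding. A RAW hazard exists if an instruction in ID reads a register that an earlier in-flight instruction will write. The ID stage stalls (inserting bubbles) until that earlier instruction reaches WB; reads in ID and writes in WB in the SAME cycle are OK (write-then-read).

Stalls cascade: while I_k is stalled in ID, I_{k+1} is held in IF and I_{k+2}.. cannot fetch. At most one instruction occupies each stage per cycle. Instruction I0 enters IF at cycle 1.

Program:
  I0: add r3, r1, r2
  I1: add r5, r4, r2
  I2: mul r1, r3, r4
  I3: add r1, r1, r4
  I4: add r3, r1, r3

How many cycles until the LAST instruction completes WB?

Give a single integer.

I0 add r3 <- r1,r2: IF@1 ID@2 stall=0 (-) EX@3 MEM@4 WB@5
I1 add r5 <- r4,r2: IF@2 ID@3 stall=0 (-) EX@4 MEM@5 WB@6
I2 mul r1 <- r3,r4: IF@3 ID@4 stall=1 (RAW on I0.r3 (WB@5)) EX@6 MEM@7 WB@8
I3 add r1 <- r1,r4: IF@4 ID@6 stall=2 (RAW on I2.r1 (WB@8)) EX@9 MEM@10 WB@11
I4 add r3 <- r1,r3: IF@6 ID@9 stall=2 (RAW on I3.r1 (WB@11)) EX@12 MEM@13 WB@14

Answer: 14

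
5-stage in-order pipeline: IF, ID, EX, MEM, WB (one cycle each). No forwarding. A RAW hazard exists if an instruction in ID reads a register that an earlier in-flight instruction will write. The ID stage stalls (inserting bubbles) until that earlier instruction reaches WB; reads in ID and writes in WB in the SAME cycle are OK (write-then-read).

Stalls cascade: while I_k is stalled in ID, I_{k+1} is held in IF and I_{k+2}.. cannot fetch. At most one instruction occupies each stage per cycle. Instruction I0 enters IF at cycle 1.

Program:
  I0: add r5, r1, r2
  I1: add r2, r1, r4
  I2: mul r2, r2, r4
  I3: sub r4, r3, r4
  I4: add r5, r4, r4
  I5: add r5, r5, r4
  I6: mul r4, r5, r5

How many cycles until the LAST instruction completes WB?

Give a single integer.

Answer: 19

Derivation:
I0 add r5 <- r1,r2: IF@1 ID@2 stall=0 (-) EX@3 MEM@4 WB@5
I1 add r2 <- r1,r4: IF@2 ID@3 stall=0 (-) EX@4 MEM@5 WB@6
I2 mul r2 <- r2,r4: IF@3 ID@4 stall=2 (RAW on I1.r2 (WB@6)) EX@7 MEM@8 WB@9
I3 sub r4 <- r3,r4: IF@4 ID@7 stall=0 (-) EX@8 MEM@9 WB@10
I4 add r5 <- r4,r4: IF@7 ID@8 stall=2 (RAW on I3.r4 (WB@10)) EX@11 MEM@12 WB@13
I5 add r5 <- r5,r4: IF@8 ID@11 stall=2 (RAW on I4.r5 (WB@13)) EX@14 MEM@15 WB@16
I6 mul r4 <- r5,r5: IF@11 ID@14 stall=2 (RAW on I5.r5 (WB@16)) EX@17 MEM@18 WB@19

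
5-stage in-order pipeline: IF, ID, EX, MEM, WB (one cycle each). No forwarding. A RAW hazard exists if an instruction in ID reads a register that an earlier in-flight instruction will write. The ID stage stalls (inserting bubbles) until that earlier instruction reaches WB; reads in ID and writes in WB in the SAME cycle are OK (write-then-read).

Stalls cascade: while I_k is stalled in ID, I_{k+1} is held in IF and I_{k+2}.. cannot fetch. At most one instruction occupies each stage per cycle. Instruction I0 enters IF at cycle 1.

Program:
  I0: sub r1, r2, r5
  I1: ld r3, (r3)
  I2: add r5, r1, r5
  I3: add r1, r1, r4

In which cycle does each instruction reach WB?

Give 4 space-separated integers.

I0 sub r1 <- r2,r5: IF@1 ID@2 stall=0 (-) EX@3 MEM@4 WB@5
I1 ld r3 <- r3: IF@2 ID@3 stall=0 (-) EX@4 MEM@5 WB@6
I2 add r5 <- r1,r5: IF@3 ID@4 stall=1 (RAW on I0.r1 (WB@5)) EX@6 MEM@7 WB@8
I3 add r1 <- r1,r4: IF@4 ID@6 stall=0 (-) EX@7 MEM@8 WB@9

Answer: 5 6 8 9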